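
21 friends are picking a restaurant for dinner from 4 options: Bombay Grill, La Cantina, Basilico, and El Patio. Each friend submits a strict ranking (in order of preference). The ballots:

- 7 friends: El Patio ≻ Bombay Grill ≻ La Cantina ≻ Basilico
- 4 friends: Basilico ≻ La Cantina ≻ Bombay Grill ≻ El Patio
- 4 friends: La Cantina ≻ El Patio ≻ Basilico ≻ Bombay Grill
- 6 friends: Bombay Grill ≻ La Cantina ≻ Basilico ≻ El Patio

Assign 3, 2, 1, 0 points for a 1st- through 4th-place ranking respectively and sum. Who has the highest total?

La Cantina

Bombay Grill: 7·2 + 4·1 + 4·0 + 6·3 = 36
La Cantina: 7·1 + 4·2 + 4·3 + 6·2 = 39
Basilico: 7·0 + 4·3 + 4·1 + 6·1 = 22
El Patio: 7·3 + 4·0 + 4·2 + 6·0 = 29
La Cantina has the highest Borda score (39).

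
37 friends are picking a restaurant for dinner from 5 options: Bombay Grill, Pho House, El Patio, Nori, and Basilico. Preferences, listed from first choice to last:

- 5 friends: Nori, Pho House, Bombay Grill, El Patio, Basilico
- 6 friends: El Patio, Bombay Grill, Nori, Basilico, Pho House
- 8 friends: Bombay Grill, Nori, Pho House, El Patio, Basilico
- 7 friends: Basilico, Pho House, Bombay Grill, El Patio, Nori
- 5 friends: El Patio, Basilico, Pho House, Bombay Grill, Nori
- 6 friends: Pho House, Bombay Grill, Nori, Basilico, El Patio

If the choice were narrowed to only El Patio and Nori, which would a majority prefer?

Nori

Voters preferring El Patio to Nori: 18; preferring Nori to El Patio: 19.
Nori wins the head-to-head.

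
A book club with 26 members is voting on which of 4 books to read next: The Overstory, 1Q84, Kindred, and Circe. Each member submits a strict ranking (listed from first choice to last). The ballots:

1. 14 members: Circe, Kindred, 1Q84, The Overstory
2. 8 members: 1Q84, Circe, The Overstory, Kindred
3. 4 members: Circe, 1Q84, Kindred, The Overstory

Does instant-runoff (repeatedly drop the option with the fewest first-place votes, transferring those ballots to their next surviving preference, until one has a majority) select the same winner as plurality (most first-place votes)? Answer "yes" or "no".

Instant-runoff — R1 The Overstory 0, 1Q84 8, Kindred 0, Circe 18 (Circe winner). Winner: Circe.
Plurality — first-place votes: The Overstory 0, 1Q84 8, Kindred 0, Circe 18. Winner: Circe.
The two methods agree.

yes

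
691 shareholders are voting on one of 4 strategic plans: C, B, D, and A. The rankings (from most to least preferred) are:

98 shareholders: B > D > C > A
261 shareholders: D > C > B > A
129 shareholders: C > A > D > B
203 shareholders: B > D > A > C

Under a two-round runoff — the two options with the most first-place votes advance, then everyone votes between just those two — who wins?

Round 1 first-place votes: C 129, B 301, D 261, A 0.
B and D advance.
Runoff: B is preferred to D by 301 voters; D by 390.
D wins the runoff.

D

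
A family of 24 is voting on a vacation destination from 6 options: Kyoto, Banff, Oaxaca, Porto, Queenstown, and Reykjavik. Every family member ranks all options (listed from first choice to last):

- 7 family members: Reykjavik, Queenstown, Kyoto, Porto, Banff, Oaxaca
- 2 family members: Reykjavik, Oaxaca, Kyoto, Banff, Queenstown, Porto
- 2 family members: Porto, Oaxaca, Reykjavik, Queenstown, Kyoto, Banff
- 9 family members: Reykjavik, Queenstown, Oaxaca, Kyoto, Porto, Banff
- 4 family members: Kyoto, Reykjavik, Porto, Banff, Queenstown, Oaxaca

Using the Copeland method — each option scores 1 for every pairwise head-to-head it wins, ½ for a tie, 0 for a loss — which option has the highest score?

Reykjavik

Kyoto: beats Banff and Porto; loses to Oaxaca, Queenstown, and Reykjavik → score 2.
Banff: loses to Kyoto, Oaxaca, Porto, Queenstown, and Reykjavik → score 0.
Oaxaca: beats Kyoto and Banff; loses to Porto, Queenstown, and Reykjavik → score 2.
Porto: beats Banff and Oaxaca; loses to Kyoto, Queenstown, and Reykjavik → score 2.
Queenstown: beats Kyoto, Banff, Oaxaca, and Porto; loses to Reykjavik → score 4.
Reykjavik: beats Kyoto, Banff, Oaxaca, Porto, and Queenstown → score 5.
Reykjavik has the best pairwise record.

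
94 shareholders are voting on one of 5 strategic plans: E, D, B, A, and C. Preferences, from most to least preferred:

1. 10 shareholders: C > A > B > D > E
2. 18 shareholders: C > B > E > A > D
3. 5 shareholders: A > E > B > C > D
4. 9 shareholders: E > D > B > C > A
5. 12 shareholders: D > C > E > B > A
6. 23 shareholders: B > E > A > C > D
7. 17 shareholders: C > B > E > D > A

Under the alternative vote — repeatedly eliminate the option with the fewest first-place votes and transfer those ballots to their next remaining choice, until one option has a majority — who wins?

C

Round 1: E 9, D 12, B 23, A 5, C 45. Eliminate A.
Round 2: E 14, D 12, B 23, C 45. Eliminate D.
Round 3: E 14, B 23, C 57. C has a majority.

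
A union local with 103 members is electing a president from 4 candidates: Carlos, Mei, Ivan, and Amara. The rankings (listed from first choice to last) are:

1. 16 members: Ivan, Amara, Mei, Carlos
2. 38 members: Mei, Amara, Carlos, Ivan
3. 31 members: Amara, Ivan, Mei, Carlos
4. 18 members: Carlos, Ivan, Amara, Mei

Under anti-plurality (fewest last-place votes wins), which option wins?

Amara

Last-place votes: Carlos 47, Mei 18, Ivan 38, Amara 0.
Amara is ranked last by the fewest voters, so Amara wins.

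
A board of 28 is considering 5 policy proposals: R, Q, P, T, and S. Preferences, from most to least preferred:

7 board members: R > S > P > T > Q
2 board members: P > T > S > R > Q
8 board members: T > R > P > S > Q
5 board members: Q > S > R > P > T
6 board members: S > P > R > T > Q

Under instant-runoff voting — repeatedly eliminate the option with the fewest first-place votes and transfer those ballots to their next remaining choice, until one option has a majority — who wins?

S

Round 1: R 7, Q 5, P 2, T 8, S 6. Eliminate P.
Round 2: R 7, Q 5, T 10, S 6. Eliminate Q.
Round 3: R 7, T 10, S 11. Eliminate R.
Round 4: T 10, S 18. S has a majority.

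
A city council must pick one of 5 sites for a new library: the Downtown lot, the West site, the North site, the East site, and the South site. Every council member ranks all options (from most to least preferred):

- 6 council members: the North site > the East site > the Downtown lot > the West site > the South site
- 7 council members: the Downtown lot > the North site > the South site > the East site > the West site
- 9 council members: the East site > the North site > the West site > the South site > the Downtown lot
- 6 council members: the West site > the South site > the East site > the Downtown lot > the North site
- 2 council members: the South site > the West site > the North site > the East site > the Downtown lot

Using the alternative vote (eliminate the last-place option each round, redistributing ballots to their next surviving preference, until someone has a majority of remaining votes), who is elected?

the East site

Round 1: the Downtown lot 7, the West site 6, the North site 6, the East site 9, the South site 2. Eliminate the South site.
Round 2: the Downtown lot 7, the West site 8, the North site 6, the East site 9. Eliminate the North site.
Round 3: the Downtown lot 7, the West site 8, the East site 15. Eliminate the Downtown lot.
Round 4: the West site 8, the East site 22. The East site has a majority.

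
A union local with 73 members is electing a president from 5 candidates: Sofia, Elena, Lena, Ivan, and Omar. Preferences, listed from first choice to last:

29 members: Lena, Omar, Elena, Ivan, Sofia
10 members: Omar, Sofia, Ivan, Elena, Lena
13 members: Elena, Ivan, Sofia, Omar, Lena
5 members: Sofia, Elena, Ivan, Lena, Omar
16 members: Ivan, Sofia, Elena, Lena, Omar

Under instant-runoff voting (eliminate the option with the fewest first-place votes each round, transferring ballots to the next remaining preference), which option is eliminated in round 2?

Round 1: Sofia 5, Elena 13, Lena 29, Ivan 16, Omar 10. Eliminate Sofia.
Round 2: Elena 18, Lena 29, Ivan 16, Omar 10. Eliminate Omar.

Omar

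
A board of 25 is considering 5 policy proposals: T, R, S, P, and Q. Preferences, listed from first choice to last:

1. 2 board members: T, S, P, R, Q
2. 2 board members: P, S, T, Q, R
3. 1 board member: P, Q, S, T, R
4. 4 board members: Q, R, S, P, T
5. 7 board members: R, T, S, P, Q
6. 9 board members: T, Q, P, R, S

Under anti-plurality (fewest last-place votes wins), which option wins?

P

Last-place votes: T 4, R 3, S 9, P 0, Q 9.
P is ranked last by the fewest voters, so P wins.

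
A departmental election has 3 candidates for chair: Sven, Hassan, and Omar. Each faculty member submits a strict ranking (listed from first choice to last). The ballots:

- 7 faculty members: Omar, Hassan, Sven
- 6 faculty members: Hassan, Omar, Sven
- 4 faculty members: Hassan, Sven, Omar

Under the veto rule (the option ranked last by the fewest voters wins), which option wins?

Hassan

Last-place votes: Sven 13, Hassan 0, Omar 4.
Hassan is ranked last by the fewest voters, so Hassan wins.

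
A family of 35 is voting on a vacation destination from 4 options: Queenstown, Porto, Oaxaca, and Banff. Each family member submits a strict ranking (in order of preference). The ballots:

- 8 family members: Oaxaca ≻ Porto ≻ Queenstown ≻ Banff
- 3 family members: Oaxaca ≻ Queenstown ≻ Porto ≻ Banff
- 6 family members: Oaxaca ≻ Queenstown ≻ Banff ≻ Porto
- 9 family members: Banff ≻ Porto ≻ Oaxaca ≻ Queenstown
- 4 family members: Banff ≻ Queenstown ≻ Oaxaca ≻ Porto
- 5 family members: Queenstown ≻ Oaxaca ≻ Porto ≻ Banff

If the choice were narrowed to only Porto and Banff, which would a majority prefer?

Banff

Voters preferring Porto to Banff: 16; preferring Banff to Porto: 19.
Banff wins the head-to-head.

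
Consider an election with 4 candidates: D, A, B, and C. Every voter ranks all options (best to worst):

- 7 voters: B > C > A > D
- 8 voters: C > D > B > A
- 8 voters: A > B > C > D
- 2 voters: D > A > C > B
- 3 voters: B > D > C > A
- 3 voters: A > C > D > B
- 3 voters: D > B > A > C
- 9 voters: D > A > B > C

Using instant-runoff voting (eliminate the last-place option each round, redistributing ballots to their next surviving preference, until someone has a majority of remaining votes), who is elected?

D

Round 1: D 14, A 11, B 10, C 8. Eliminate C.
Round 2: D 22, A 11, B 10. D has a majority.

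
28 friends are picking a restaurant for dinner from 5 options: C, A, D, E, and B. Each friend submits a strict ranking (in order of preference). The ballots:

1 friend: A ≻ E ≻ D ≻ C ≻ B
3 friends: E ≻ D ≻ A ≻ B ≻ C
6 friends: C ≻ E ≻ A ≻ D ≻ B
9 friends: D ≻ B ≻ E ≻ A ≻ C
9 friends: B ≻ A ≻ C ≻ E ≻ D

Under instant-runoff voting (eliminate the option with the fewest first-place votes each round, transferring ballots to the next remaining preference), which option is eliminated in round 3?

C

Round 1: C 6, A 1, D 9, E 3, B 9. Eliminate A.
Round 2: C 6, D 9, E 4, B 9. Eliminate E.
Round 3: C 6, D 13, B 9. Eliminate C.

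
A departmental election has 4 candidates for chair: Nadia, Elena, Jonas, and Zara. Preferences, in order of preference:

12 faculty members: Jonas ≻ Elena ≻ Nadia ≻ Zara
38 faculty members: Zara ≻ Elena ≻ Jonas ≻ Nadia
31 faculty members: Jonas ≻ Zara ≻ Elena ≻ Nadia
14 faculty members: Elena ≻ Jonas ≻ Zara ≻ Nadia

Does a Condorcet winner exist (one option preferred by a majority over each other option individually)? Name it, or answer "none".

none

Checking pairwise contests:
Elena beats Nadia 95–0.
Zara beats Elena 69–26.
Elena beats Jonas 52–43.
Jonas beats Zara 57–38.
Every option loses at least one head-to-head, so there is no Condorcet winner.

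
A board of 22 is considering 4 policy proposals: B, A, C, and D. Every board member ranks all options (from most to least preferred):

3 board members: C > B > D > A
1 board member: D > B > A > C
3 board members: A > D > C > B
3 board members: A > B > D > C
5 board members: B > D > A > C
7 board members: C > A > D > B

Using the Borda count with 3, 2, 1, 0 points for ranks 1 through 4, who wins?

B: 3·2 + 1·2 + 3·0 + 3·2 + 5·3 + 7·0 = 29
A: 3·0 + 1·1 + 3·3 + 3·3 + 5·1 + 7·2 = 38
C: 3·3 + 1·0 + 3·1 + 3·0 + 5·0 + 7·3 = 33
D: 3·1 + 1·3 + 3·2 + 3·1 + 5·2 + 7·1 = 32
A has the highest Borda score (38).

A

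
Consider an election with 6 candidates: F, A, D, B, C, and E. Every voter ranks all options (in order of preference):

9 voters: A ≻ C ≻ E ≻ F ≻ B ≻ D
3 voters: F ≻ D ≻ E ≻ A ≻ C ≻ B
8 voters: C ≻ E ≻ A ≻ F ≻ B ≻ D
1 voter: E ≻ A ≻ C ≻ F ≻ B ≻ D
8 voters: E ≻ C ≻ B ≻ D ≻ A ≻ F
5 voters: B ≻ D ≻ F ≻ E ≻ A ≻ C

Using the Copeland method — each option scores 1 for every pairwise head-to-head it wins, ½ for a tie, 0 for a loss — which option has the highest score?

E

F: beats D and B; loses to A, C, and E → score 2.
A: beats F, D, B, and C; loses to E → score 4.
D: loses to F, A, B, C, and E → score 0.
B: beats D; loses to F, A, C, and E → score 1.
C: beats F, D, and B; ties E; loses to A → score 3.5.
E: beats F, A, D, and B; ties C → score 4.5.
E has the best pairwise record.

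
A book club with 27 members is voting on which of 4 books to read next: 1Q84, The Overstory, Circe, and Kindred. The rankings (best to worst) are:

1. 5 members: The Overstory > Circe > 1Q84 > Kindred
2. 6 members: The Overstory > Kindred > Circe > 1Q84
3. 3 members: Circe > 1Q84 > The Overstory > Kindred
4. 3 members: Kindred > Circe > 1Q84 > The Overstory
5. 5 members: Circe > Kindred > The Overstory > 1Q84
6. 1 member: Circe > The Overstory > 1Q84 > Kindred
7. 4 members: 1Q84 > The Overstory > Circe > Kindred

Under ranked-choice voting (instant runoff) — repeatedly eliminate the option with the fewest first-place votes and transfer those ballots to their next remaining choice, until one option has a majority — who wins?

Round 1: 1Q84 4, The Overstory 11, Circe 9, Kindred 3. Eliminate Kindred.
Round 2: 1Q84 4, The Overstory 11, Circe 12. Eliminate 1Q84.
Round 3: The Overstory 15, Circe 12. The Overstory has a majority.

The Overstory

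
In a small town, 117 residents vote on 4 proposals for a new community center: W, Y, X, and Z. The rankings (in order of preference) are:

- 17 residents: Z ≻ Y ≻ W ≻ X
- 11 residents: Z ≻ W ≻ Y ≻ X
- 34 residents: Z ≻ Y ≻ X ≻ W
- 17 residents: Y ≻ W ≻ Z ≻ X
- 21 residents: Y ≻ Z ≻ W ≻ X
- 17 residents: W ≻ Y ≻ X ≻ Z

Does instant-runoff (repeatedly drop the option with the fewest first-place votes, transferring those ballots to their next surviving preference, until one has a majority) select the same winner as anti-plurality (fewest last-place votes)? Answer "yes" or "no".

no

Instant-runoff — R1 W 17, Y 38, X 0, Z 62 (Z winner). Winner: Z.
Anti-plurality — last-place votes: W 34, Y 0, X 66, Z 17. Winner: Y.
The two methods disagree.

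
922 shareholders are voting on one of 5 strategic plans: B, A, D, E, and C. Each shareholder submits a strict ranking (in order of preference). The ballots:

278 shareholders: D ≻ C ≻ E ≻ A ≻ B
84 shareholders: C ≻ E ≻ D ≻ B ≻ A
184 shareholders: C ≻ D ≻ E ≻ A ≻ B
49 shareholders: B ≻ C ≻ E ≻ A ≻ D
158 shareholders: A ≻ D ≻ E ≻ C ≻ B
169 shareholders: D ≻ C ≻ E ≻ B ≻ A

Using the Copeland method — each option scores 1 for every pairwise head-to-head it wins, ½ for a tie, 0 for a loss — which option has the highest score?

D

B: loses to A, D, E, and C → score 0.
A: beats B; loses to D, E, and C → score 1.
D: beats B, A, E, and C → score 4.
E: beats B and A; loses to D and C → score 2.
C: beats B, A, and E; loses to D → score 3.
D has the best pairwise record.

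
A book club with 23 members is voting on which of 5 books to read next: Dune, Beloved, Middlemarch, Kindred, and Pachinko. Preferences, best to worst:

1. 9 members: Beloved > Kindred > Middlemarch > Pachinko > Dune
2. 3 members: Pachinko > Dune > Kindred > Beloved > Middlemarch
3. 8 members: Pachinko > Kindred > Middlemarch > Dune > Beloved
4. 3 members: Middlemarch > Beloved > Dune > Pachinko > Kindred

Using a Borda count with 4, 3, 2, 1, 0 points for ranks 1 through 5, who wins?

Kindred

Dune: 9·0 + 3·3 + 8·1 + 3·2 = 23
Beloved: 9·4 + 3·1 + 8·0 + 3·3 = 48
Middlemarch: 9·2 + 3·0 + 8·2 + 3·4 = 46
Kindred: 9·3 + 3·2 + 8·3 + 3·0 = 57
Pachinko: 9·1 + 3·4 + 8·4 + 3·1 = 56
Kindred has the highest Borda score (57).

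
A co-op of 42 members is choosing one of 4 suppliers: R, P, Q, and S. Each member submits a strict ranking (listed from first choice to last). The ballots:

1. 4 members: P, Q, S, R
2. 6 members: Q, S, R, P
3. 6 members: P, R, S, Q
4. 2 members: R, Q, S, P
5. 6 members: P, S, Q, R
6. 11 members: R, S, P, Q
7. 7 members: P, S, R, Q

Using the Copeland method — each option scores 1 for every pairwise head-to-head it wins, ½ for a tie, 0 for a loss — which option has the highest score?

P

R: beats Q; loses to P and S → score 1.
P: beats R, Q, and S → score 3.
Q: loses to R, P, and S → score 0.
S: beats R and Q; loses to P → score 2.
P has the best pairwise record.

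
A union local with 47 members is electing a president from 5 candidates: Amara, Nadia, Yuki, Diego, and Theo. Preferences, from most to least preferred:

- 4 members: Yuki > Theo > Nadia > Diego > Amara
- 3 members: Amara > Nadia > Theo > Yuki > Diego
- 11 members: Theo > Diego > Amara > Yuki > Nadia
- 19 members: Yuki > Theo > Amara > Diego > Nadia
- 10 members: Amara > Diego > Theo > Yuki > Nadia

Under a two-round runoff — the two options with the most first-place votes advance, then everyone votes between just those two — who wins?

Round 1 first-place votes: Amara 13, Nadia 0, Yuki 23, Diego 0, Theo 11.
Yuki and Amara advance.
Runoff: Yuki is preferred to Amara by 23 voters; Amara by 24.
Amara wins the runoff.

Amara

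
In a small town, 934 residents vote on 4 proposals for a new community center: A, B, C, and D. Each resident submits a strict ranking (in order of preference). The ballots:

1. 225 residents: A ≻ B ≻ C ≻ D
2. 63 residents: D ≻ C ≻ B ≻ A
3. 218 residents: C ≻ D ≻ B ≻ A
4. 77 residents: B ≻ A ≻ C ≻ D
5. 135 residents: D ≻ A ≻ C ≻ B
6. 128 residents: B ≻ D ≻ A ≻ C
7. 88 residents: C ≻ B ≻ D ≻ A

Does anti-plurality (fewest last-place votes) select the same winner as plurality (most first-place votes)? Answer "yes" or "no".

yes

Anti-plurality — last-place votes: A 369, B 135, C 128, D 302. Winner: C.
Plurality — first-place votes: A 225, B 205, C 306, D 198. Winner: C.
The two methods agree.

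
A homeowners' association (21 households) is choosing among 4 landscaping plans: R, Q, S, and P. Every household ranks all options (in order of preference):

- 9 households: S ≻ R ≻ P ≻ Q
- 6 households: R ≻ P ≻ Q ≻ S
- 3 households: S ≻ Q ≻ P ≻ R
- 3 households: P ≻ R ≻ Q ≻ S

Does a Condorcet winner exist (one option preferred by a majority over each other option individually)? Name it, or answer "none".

S vs R: 12–9 for S.
S vs Q: 12–9 for S.
S vs P: 12–9 for S.
S beats every other option head-to-head.

S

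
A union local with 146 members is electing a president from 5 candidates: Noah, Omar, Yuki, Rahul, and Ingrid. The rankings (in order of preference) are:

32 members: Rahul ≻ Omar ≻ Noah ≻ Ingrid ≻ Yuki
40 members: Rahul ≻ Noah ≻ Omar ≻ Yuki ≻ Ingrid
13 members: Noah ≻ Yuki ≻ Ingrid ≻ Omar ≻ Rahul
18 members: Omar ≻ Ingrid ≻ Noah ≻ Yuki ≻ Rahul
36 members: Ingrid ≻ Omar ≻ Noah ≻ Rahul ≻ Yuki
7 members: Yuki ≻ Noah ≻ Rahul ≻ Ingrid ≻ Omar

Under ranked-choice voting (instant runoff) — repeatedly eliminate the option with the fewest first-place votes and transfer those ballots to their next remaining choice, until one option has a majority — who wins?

Rahul

Round 1: Noah 13, Omar 18, Yuki 7, Rahul 72, Ingrid 36. Eliminate Yuki.
Round 2: Noah 20, Omar 18, Rahul 72, Ingrid 36. Eliminate Omar.
Round 3: Noah 20, Rahul 72, Ingrid 54. Eliminate Noah.
Round 4: Rahul 79, Ingrid 67. Rahul has a majority.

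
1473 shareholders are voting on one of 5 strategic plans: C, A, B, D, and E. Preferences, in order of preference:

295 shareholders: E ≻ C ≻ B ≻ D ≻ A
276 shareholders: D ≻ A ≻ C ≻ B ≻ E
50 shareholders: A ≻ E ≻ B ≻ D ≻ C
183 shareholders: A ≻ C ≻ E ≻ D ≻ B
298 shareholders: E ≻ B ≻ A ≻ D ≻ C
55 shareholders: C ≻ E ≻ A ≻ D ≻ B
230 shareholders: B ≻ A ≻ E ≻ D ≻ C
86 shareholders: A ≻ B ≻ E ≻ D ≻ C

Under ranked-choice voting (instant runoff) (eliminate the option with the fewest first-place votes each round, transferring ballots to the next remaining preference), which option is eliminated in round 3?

D

Round 1: C 55, A 319, B 230, D 276, E 593. Eliminate C.
Round 2: A 319, B 230, D 276, E 648. Eliminate B.
Round 3: A 549, D 276, E 648. Eliminate D.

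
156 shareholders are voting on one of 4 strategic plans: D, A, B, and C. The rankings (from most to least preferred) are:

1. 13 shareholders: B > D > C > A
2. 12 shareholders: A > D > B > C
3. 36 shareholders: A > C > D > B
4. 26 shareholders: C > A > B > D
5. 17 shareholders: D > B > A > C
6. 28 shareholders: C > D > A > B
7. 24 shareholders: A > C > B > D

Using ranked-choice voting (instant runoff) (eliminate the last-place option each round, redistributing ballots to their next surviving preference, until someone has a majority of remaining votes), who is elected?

Round 1: D 17, A 72, B 13, C 54. Eliminate B.
Round 2: D 30, A 72, C 54. Eliminate D.
Round 3: A 89, C 67. A has a majority.

A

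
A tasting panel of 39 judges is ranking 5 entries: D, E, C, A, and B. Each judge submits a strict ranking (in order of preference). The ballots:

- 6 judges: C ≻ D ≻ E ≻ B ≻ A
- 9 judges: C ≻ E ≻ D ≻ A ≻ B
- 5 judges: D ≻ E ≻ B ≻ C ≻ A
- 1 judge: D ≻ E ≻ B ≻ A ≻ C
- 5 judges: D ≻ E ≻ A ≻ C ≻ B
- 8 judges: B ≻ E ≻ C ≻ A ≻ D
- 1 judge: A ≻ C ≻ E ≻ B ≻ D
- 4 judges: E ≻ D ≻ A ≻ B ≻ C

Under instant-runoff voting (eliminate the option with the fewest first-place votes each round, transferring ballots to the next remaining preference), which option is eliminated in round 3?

B

Round 1: D 11, E 4, C 15, A 1, B 8. Eliminate A.
Round 2: D 11, E 4, C 16, B 8. Eliminate E.
Round 3: D 15, C 16, B 8. Eliminate B.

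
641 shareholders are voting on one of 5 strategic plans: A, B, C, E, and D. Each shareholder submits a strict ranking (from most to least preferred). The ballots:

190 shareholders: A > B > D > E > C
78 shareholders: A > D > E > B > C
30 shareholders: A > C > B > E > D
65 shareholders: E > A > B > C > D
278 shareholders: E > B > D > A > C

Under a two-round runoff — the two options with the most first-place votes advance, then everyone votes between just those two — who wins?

E

Round 1 first-place votes: A 298, B 0, C 0, E 343, D 0.
E and A advance.
Runoff: E is preferred to A by 343 voters; A by 298.
E wins the runoff.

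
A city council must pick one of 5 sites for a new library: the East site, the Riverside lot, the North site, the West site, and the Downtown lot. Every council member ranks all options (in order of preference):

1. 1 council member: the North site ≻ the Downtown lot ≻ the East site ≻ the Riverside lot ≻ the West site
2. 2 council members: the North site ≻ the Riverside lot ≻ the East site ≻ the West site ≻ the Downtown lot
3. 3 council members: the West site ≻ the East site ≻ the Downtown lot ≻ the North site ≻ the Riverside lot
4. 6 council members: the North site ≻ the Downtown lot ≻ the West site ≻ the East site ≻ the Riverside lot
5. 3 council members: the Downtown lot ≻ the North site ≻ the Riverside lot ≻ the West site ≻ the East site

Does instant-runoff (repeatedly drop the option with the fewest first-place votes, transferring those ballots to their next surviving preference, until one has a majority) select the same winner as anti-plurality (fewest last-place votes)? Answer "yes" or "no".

Instant-runoff — R1 the East site 0, the Riverside lot 0, the North site 9, the West site 3, the Downtown lot 3 (the North site winner). Winner: the North site.
Anti-plurality — last-place votes: the East site 3, the Riverside lot 9, the North site 0, the West site 1, the Downtown lot 2. Winner: the North site.
The two methods agree.

yes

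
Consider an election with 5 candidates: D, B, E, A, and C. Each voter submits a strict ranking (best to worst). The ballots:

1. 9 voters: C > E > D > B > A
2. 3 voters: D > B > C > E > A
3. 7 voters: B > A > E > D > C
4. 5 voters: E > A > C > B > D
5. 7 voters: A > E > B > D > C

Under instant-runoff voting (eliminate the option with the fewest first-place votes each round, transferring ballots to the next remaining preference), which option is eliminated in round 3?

Round 1: D 3, B 7, E 5, A 7, C 9. Eliminate D.
Round 2: B 10, E 5, A 7, C 9. Eliminate E.
Round 3: B 10, A 12, C 9. Eliminate C.

C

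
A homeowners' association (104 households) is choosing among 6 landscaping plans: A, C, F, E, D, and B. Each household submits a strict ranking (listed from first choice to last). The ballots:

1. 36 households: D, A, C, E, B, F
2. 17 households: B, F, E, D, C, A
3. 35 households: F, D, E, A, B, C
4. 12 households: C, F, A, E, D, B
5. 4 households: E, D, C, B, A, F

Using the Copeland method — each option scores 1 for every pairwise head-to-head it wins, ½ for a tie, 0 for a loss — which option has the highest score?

A: beats C and B; loses to F, E, and D → score 2.
C: ties F and B; loses to A, E, and D → score 1.
F: beats A, E, and D; ties C; loses to B → score 3.5.
E: beats A, C, and B; loses to F and D → score 3.
D: beats A, C, E, and B; loses to F → score 4.
B: beats F; ties C; loses to A, E, and D → score 1.5.
D has the best pairwise record.

D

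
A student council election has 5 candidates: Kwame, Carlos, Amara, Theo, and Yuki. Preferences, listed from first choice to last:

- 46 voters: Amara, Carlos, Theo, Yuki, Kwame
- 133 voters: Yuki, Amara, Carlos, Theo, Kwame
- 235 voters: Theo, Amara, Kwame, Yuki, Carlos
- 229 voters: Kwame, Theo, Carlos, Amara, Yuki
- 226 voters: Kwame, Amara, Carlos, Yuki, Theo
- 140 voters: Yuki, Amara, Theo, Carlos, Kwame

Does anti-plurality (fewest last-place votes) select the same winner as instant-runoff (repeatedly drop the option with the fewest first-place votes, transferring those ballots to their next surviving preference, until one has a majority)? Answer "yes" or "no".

Anti-plurality — last-place votes: Kwame 319, Carlos 235, Amara 0, Theo 226, Yuki 229. Winner: Amara.
Instant-runoff — R1 Kwame 455, Carlos 0, Amara 46, Theo 235, Yuki 273 (Carlos out); R2 Kwame 455, Amara 46, Theo 235, Yuki 273 (Amara out); R3 Kwame 455, Theo 281, Yuki 273 (Yuki out); R4 Kwame 455, Theo 554 (Theo winner). Winner: Theo.
The two methods disagree.

no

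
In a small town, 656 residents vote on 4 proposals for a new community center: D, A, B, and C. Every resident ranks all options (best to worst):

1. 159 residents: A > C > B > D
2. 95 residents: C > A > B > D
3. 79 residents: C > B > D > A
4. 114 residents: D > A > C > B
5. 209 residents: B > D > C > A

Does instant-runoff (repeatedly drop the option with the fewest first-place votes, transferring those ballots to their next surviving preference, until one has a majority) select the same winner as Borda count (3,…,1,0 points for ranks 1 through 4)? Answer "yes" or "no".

Instant-runoff — R1 D 114, A 159, B 209, C 174 (D out); R2 A 273, B 209, C 174 (C out); R3 A 368, B 288 (A winner). Winner: A.
Borda — scores: D 839, A 895, B 1039, C 1163. Winner: C.
The two methods disagree.

no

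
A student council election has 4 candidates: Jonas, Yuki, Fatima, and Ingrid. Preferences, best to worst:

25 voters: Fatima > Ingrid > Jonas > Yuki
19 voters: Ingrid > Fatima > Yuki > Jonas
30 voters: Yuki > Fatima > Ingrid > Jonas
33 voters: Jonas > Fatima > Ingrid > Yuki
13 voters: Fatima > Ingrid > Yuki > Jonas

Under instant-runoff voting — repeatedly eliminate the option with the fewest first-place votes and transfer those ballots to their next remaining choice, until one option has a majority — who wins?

Fatima

Round 1: Jonas 33, Yuki 30, Fatima 38, Ingrid 19. Eliminate Ingrid.
Round 2: Jonas 33, Yuki 30, Fatima 57. Eliminate Yuki.
Round 3: Jonas 33, Fatima 87. Fatima has a majority.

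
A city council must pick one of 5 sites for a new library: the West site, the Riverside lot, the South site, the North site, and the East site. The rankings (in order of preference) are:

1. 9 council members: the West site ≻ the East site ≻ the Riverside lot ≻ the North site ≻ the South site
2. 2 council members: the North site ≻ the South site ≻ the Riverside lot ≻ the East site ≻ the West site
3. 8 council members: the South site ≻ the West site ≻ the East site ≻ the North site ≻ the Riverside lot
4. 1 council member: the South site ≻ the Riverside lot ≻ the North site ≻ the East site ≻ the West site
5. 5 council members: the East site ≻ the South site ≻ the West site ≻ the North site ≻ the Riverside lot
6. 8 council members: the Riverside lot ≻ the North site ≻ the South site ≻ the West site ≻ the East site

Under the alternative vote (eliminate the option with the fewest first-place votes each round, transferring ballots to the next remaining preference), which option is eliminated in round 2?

the East site

Round 1: the West site 9, the Riverside lot 8, the South site 9, the North site 2, the East site 5. Eliminate the North site.
Round 2: the West site 9, the Riverside lot 8, the South site 11, the East site 5. Eliminate the East site.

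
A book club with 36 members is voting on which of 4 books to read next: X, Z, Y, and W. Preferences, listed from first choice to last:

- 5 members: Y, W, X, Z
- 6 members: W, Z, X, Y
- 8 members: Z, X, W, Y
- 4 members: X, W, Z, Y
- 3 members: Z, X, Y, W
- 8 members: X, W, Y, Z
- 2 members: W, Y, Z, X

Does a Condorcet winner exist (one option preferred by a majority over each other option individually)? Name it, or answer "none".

Checking pairwise contests:
Z beats X 19–17.
W beats Z 25–11.
X beats Y 29–7.
X beats W 23–13.
Every option loses at least one head-to-head, so there is no Condorcet winner.

none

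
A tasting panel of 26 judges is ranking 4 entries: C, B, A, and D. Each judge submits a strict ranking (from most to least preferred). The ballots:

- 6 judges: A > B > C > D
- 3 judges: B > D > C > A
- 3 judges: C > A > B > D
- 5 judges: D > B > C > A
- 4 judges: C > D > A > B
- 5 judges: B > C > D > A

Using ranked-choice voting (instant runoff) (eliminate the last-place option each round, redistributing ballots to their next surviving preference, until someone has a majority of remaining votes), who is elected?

Round 1: C 7, B 8, A 6, D 5. Eliminate D.
Round 2: C 7, B 13, A 6. Eliminate A.
Round 3: C 7, B 19. B has a majority.

B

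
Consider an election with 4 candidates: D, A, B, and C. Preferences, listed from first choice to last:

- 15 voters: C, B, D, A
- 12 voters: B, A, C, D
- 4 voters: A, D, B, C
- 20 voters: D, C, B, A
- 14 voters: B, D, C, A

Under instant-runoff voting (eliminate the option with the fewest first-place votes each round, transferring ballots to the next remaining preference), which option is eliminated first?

A

Round 1: D 20, A 4, B 26, C 15. Eliminate A.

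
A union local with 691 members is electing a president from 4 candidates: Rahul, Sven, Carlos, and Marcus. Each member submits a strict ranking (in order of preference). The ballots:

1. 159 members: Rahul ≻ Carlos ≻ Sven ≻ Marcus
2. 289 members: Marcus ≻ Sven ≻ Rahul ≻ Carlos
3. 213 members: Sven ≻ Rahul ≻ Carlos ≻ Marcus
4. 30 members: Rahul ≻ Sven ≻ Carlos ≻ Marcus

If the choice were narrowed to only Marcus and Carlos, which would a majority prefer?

Voters preferring Marcus to Carlos: 289; preferring Carlos to Marcus: 402.
Carlos wins the head-to-head.

Carlos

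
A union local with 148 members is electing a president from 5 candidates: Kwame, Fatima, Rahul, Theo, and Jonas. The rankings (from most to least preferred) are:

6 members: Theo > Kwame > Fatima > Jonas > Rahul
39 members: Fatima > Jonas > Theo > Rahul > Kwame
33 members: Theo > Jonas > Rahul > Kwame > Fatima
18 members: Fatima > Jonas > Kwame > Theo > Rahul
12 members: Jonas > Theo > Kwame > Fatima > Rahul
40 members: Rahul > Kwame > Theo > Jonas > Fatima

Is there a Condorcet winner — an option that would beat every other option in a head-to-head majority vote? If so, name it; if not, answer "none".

Theo vs Kwame: 90–58 for Theo.
Theo vs Fatima: 91–57 for Theo.
Theo vs Rahul: 108–40 for Theo.
Theo vs Jonas: 79–69 for Theo.
Theo beats every other option head-to-head.

Theo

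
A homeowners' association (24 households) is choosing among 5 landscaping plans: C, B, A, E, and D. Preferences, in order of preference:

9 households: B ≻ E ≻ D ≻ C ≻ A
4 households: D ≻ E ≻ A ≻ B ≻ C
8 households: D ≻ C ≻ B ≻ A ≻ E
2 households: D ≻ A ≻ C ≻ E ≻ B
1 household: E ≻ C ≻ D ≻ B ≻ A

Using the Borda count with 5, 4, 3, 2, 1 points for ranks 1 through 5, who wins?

D

C: 9·2 + 4·1 + 8·4 + 2·3 + 1·4 = 64
B: 9·5 + 4·2 + 8·3 + 2·1 + 1·2 = 81
A: 9·1 + 4·3 + 8·2 + 2·4 + 1·1 = 46
E: 9·4 + 4·4 + 8·1 + 2·2 + 1·5 = 69
D: 9·3 + 4·5 + 8·5 + 2·5 + 1·3 = 100
D has the highest Borda score (100).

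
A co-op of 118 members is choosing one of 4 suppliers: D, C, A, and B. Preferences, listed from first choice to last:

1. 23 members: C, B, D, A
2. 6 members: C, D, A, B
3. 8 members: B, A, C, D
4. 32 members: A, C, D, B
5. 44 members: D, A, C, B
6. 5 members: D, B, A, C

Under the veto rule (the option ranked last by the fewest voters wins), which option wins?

Last-place votes: D 8, C 5, A 23, B 82.
C is ranked last by the fewest voters, so C wins.

C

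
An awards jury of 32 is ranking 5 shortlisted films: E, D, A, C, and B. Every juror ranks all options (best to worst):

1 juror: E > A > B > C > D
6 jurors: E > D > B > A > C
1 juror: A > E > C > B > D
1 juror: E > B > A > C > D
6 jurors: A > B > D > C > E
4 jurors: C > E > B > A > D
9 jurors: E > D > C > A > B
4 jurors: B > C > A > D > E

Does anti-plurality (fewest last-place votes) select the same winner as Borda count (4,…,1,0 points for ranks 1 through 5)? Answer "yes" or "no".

Anti-plurality — last-place votes: E 10, D 7, A 0, C 6, B 9. Winner: A.
Borda — scores: E 83, D 61, A 60, C 56, B 60. Winner: E.
The two methods disagree.

no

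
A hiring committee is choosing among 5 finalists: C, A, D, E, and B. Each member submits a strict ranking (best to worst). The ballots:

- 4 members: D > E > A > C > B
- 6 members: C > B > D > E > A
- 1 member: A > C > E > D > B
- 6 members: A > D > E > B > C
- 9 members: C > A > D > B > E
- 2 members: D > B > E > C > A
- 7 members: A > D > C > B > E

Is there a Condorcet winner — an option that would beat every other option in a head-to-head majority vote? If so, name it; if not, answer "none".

A vs C: 18–17 for A.
A vs D: 23–12 for A.
A vs E: 23–12 for A.
A vs B: 27–8 for A.
A beats every other option head-to-head.

A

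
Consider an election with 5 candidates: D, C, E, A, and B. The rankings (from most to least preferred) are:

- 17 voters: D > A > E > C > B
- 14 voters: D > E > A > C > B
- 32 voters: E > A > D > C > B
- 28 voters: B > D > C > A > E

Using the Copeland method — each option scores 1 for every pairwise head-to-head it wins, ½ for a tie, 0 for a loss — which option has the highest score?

D

D: beats C, E, A, and B → score 4.
C: beats B; loses to D, E, and A → score 1.
E: beats C, A, and B; loses to D → score 3.
A: beats C and B; loses to D and E → score 2.
B: loses to D, C, E, and A → score 0.
D has the best pairwise record.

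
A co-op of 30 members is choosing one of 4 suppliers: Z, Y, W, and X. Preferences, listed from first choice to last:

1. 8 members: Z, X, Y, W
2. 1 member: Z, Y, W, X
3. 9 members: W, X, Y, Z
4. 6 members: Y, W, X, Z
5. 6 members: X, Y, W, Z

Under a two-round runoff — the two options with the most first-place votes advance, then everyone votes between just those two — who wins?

W

Round 1 first-place votes: Z 9, Y 6, W 9, X 6.
Z and W advance.
Runoff: Z is preferred to W by 9 voters; W by 21.
W wins the runoff.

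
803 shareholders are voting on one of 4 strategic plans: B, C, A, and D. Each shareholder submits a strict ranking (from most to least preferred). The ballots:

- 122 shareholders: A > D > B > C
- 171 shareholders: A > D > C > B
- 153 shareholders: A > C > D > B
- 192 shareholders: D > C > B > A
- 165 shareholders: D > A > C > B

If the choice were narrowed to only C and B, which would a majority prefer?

Voters preferring C to B: 681; preferring B to C: 122.
C wins the head-to-head.

C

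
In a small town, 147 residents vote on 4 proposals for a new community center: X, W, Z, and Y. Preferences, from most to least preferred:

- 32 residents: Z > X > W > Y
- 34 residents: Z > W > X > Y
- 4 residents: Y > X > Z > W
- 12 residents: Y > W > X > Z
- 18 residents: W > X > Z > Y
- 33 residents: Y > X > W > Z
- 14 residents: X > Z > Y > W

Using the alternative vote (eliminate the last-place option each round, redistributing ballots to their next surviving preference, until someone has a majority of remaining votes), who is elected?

Z

Round 1: X 14, W 18, Z 66, Y 49. Eliminate X.
Round 2: W 18, Z 80, Y 49. Z has a majority.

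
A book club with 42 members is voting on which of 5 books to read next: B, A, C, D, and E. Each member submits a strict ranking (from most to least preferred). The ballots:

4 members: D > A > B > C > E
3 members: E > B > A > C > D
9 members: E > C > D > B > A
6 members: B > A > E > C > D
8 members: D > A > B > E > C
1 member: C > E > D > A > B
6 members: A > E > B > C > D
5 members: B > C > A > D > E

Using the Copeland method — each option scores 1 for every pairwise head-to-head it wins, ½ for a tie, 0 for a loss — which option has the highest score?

B: beats A, C, and E; loses to D → score 3.
A: beats C and E; loses to B and D → score 2.
C: beats D; loses to B, A, and E → score 1.
D: beats B and A; loses to C and E → score 2.
E: beats C and D; loses to B and A → score 2.
B has the best pairwise record.

B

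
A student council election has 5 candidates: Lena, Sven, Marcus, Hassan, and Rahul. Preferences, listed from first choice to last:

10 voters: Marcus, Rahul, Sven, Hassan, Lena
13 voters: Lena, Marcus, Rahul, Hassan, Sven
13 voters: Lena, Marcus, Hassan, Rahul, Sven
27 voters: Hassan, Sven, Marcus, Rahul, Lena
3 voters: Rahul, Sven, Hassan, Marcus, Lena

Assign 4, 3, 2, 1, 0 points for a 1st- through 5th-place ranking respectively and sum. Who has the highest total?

Marcus

Lena: 10·0 + 13·4 + 13·4 + 27·0 + 3·0 = 104
Sven: 10·2 + 13·0 + 13·0 + 27·3 + 3·3 = 110
Marcus: 10·4 + 13·3 + 13·3 + 27·2 + 3·1 = 175
Hassan: 10·1 + 13·1 + 13·2 + 27·4 + 3·2 = 163
Rahul: 10·3 + 13·2 + 13·1 + 27·1 + 3·4 = 108
Marcus has the highest Borda score (175).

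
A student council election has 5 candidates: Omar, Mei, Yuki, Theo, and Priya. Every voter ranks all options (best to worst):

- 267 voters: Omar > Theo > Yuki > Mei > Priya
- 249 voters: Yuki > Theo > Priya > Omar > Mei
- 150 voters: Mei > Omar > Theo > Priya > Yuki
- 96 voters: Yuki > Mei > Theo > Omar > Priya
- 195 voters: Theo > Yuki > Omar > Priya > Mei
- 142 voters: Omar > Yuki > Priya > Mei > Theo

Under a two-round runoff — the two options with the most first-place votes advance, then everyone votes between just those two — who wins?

Round 1 first-place votes: Omar 409, Mei 150, Yuki 345, Theo 195, Priya 0.
Omar and Yuki advance.
Runoff: Omar is preferred to Yuki by 559 voters; Yuki by 540.
Omar wins the runoff.

Omar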